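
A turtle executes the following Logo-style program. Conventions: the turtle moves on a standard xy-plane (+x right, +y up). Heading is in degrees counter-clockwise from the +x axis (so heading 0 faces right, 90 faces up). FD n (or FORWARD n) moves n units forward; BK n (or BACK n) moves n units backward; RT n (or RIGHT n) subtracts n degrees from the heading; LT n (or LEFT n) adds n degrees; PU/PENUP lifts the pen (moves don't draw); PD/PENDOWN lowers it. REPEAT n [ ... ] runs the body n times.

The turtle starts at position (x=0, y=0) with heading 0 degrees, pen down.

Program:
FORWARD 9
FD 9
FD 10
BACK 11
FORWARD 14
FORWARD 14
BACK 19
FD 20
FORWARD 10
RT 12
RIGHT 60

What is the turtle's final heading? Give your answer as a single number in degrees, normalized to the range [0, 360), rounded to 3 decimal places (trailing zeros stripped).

Answer: 288

Derivation:
Executing turtle program step by step:
Start: pos=(0,0), heading=0, pen down
FD 9: (0,0) -> (9,0) [heading=0, draw]
FD 9: (9,0) -> (18,0) [heading=0, draw]
FD 10: (18,0) -> (28,0) [heading=0, draw]
BK 11: (28,0) -> (17,0) [heading=0, draw]
FD 14: (17,0) -> (31,0) [heading=0, draw]
FD 14: (31,0) -> (45,0) [heading=0, draw]
BK 19: (45,0) -> (26,0) [heading=0, draw]
FD 20: (26,0) -> (46,0) [heading=0, draw]
FD 10: (46,0) -> (56,0) [heading=0, draw]
RT 12: heading 0 -> 348
RT 60: heading 348 -> 288
Final: pos=(56,0), heading=288, 9 segment(s) drawn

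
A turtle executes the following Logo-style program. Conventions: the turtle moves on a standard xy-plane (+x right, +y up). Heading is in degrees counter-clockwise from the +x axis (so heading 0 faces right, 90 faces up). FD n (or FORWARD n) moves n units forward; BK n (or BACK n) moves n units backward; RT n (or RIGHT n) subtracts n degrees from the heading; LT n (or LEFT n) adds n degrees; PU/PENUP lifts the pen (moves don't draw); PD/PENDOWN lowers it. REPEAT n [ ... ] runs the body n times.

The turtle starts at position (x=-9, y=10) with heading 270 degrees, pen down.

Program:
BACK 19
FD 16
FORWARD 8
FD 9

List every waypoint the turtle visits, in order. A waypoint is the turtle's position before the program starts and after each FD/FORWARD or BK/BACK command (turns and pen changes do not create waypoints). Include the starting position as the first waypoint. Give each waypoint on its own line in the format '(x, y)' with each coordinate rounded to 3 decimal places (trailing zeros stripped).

Executing turtle program step by step:
Start: pos=(-9,10), heading=270, pen down
BK 19: (-9,10) -> (-9,29) [heading=270, draw]
FD 16: (-9,29) -> (-9,13) [heading=270, draw]
FD 8: (-9,13) -> (-9,5) [heading=270, draw]
FD 9: (-9,5) -> (-9,-4) [heading=270, draw]
Final: pos=(-9,-4), heading=270, 4 segment(s) drawn
Waypoints (5 total):
(-9, 10)
(-9, 29)
(-9, 13)
(-9, 5)
(-9, -4)

Answer: (-9, 10)
(-9, 29)
(-9, 13)
(-9, 5)
(-9, -4)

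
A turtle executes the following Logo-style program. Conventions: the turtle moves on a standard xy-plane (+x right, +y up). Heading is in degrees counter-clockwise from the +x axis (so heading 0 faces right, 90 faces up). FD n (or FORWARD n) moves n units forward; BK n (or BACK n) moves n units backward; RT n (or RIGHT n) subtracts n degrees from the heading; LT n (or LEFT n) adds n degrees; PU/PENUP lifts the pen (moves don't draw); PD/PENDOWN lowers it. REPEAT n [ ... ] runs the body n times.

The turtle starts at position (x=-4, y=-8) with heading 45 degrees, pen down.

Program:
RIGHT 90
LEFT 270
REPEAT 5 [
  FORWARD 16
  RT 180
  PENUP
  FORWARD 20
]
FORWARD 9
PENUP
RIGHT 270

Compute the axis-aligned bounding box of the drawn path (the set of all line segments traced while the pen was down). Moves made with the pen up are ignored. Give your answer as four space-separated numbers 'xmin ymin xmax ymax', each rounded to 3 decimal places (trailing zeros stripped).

Executing turtle program step by step:
Start: pos=(-4,-8), heading=45, pen down
RT 90: heading 45 -> 315
LT 270: heading 315 -> 225
REPEAT 5 [
  -- iteration 1/5 --
  FD 16: (-4,-8) -> (-15.314,-19.314) [heading=225, draw]
  RT 180: heading 225 -> 45
  PU: pen up
  FD 20: (-15.314,-19.314) -> (-1.172,-5.172) [heading=45, move]
  -- iteration 2/5 --
  FD 16: (-1.172,-5.172) -> (10.142,6.142) [heading=45, move]
  RT 180: heading 45 -> 225
  PU: pen up
  FD 20: (10.142,6.142) -> (-4,-8) [heading=225, move]
  -- iteration 3/5 --
  FD 16: (-4,-8) -> (-15.314,-19.314) [heading=225, move]
  RT 180: heading 225 -> 45
  PU: pen up
  FD 20: (-15.314,-19.314) -> (-1.172,-5.172) [heading=45, move]
  -- iteration 4/5 --
  FD 16: (-1.172,-5.172) -> (10.142,6.142) [heading=45, move]
  RT 180: heading 45 -> 225
  PU: pen up
  FD 20: (10.142,6.142) -> (-4,-8) [heading=225, move]
  -- iteration 5/5 --
  FD 16: (-4,-8) -> (-15.314,-19.314) [heading=225, move]
  RT 180: heading 225 -> 45
  PU: pen up
  FD 20: (-15.314,-19.314) -> (-1.172,-5.172) [heading=45, move]
]
FD 9: (-1.172,-5.172) -> (5.192,1.192) [heading=45, move]
PU: pen up
RT 270: heading 45 -> 135
Final: pos=(5.192,1.192), heading=135, 1 segment(s) drawn

Segment endpoints: x in {-15.314, -4}, y in {-19.314, -8}
xmin=-15.314, ymin=-19.314, xmax=-4, ymax=-8

Answer: -15.314 -19.314 -4 -8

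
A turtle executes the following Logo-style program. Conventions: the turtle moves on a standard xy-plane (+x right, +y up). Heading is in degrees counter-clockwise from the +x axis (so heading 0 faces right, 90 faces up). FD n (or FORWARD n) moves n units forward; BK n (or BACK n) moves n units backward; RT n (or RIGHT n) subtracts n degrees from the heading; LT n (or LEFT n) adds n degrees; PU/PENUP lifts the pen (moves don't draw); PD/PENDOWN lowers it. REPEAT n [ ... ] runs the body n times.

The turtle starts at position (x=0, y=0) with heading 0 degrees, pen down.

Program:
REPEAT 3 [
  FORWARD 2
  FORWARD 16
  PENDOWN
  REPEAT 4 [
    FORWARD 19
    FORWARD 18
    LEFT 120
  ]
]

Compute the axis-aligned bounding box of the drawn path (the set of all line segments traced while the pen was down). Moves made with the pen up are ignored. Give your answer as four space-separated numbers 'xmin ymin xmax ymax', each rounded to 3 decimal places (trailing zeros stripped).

Answer: 0 0 55 47.631

Derivation:
Executing turtle program step by step:
Start: pos=(0,0), heading=0, pen down
REPEAT 3 [
  -- iteration 1/3 --
  FD 2: (0,0) -> (2,0) [heading=0, draw]
  FD 16: (2,0) -> (18,0) [heading=0, draw]
  PD: pen down
  REPEAT 4 [
    -- iteration 1/4 --
    FD 19: (18,0) -> (37,0) [heading=0, draw]
    FD 18: (37,0) -> (55,0) [heading=0, draw]
    LT 120: heading 0 -> 120
    -- iteration 2/4 --
    FD 19: (55,0) -> (45.5,16.454) [heading=120, draw]
    FD 18: (45.5,16.454) -> (36.5,32.043) [heading=120, draw]
    LT 120: heading 120 -> 240
    -- iteration 3/4 --
    FD 19: (36.5,32.043) -> (27,15.588) [heading=240, draw]
    FD 18: (27,15.588) -> (18,0) [heading=240, draw]
    LT 120: heading 240 -> 0
    -- iteration 4/4 --
    FD 19: (18,0) -> (37,0) [heading=0, draw]
    FD 18: (37,0) -> (55,0) [heading=0, draw]
    LT 120: heading 0 -> 120
  ]
  -- iteration 2/3 --
  FD 2: (55,0) -> (54,1.732) [heading=120, draw]
  FD 16: (54,1.732) -> (46,15.588) [heading=120, draw]
  PD: pen down
  REPEAT 4 [
    -- iteration 1/4 --
    FD 19: (46,15.588) -> (36.5,32.043) [heading=120, draw]
    FD 18: (36.5,32.043) -> (27.5,47.631) [heading=120, draw]
    LT 120: heading 120 -> 240
    -- iteration 2/4 --
    FD 19: (27.5,47.631) -> (18,31.177) [heading=240, draw]
    FD 18: (18,31.177) -> (9,15.588) [heading=240, draw]
    LT 120: heading 240 -> 0
    -- iteration 3/4 --
    FD 19: (9,15.588) -> (28,15.588) [heading=0, draw]
    FD 18: (28,15.588) -> (46,15.588) [heading=0, draw]
    LT 120: heading 0 -> 120
    -- iteration 4/4 --
    FD 19: (46,15.588) -> (36.5,32.043) [heading=120, draw]
    FD 18: (36.5,32.043) -> (27.5,47.631) [heading=120, draw]
    LT 120: heading 120 -> 240
  ]
  -- iteration 3/3 --
  FD 2: (27.5,47.631) -> (26.5,45.899) [heading=240, draw]
  FD 16: (26.5,45.899) -> (18.5,32.043) [heading=240, draw]
  PD: pen down
  REPEAT 4 [
    -- iteration 1/4 --
    FD 19: (18.5,32.043) -> (9,15.588) [heading=240, draw]
    FD 18: (9,15.588) -> (0,0) [heading=240, draw]
    LT 120: heading 240 -> 0
    -- iteration 2/4 --
    FD 19: (0,0) -> (19,0) [heading=0, draw]
    FD 18: (19,0) -> (37,0) [heading=0, draw]
    LT 120: heading 0 -> 120
    -- iteration 3/4 --
    FD 19: (37,0) -> (27.5,16.454) [heading=120, draw]
    FD 18: (27.5,16.454) -> (18.5,32.043) [heading=120, draw]
    LT 120: heading 120 -> 240
    -- iteration 4/4 --
    FD 19: (18.5,32.043) -> (9,15.588) [heading=240, draw]
    FD 18: (9,15.588) -> (0,0) [heading=240, draw]
    LT 120: heading 240 -> 0
  ]
]
Final: pos=(0,0), heading=0, 30 segment(s) drawn

Segment endpoints: x in {0, 0, 0, 2, 9, 9, 9, 18, 18, 18, 18.5, 18.5, 19, 26.5, 27, 27.5, 27.5, 27.5, 28, 36.5, 36.5, 36.5, 37, 37, 37, 45.5, 46, 46, 54, 55, 55}, y in {0, 0, 0, 0, 0, 0, 0, 0, 1.732, 15.588, 15.588, 15.588, 15.588, 15.588, 15.588, 16.454, 16.454, 31.177, 32.043, 32.043, 32.043, 45.899, 47.631, 47.631}
xmin=0, ymin=0, xmax=55, ymax=47.631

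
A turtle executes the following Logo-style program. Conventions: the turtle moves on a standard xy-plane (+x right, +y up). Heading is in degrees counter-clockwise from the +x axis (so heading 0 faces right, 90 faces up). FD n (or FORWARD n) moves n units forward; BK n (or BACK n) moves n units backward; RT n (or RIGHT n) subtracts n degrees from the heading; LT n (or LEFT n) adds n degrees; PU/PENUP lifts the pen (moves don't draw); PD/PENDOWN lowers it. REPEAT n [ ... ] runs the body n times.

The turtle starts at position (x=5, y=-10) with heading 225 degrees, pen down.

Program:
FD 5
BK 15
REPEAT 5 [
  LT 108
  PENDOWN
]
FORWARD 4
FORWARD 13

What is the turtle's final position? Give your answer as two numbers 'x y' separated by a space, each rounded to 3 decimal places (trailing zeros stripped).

Answer: 24.092 9.092

Derivation:
Executing turtle program step by step:
Start: pos=(5,-10), heading=225, pen down
FD 5: (5,-10) -> (1.464,-13.536) [heading=225, draw]
BK 15: (1.464,-13.536) -> (12.071,-2.929) [heading=225, draw]
REPEAT 5 [
  -- iteration 1/5 --
  LT 108: heading 225 -> 333
  PD: pen down
  -- iteration 2/5 --
  LT 108: heading 333 -> 81
  PD: pen down
  -- iteration 3/5 --
  LT 108: heading 81 -> 189
  PD: pen down
  -- iteration 4/5 --
  LT 108: heading 189 -> 297
  PD: pen down
  -- iteration 5/5 --
  LT 108: heading 297 -> 45
  PD: pen down
]
FD 4: (12.071,-2.929) -> (14.899,-0.101) [heading=45, draw]
FD 13: (14.899,-0.101) -> (24.092,9.092) [heading=45, draw]
Final: pos=(24.092,9.092), heading=45, 4 segment(s) drawn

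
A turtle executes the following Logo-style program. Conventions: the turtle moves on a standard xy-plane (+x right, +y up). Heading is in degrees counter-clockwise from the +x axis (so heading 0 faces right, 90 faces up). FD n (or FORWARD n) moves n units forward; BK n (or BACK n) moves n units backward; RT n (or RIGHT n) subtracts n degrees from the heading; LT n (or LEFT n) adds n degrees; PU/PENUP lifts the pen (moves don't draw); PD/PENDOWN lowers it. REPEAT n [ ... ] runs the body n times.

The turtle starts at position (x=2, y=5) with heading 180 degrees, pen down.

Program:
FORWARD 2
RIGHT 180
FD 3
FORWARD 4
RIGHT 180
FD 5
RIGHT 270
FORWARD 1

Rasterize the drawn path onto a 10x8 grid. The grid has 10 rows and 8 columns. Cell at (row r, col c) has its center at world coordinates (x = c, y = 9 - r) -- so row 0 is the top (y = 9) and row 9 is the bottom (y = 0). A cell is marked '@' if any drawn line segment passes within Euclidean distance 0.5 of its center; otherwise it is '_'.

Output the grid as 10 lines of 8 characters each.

Segment 0: (2,5) -> (0,5)
Segment 1: (0,5) -> (3,5)
Segment 2: (3,5) -> (7,5)
Segment 3: (7,5) -> (2,5)
Segment 4: (2,5) -> (2,4)

Answer: ________
________
________
________
@@@@@@@@
__@_____
________
________
________
________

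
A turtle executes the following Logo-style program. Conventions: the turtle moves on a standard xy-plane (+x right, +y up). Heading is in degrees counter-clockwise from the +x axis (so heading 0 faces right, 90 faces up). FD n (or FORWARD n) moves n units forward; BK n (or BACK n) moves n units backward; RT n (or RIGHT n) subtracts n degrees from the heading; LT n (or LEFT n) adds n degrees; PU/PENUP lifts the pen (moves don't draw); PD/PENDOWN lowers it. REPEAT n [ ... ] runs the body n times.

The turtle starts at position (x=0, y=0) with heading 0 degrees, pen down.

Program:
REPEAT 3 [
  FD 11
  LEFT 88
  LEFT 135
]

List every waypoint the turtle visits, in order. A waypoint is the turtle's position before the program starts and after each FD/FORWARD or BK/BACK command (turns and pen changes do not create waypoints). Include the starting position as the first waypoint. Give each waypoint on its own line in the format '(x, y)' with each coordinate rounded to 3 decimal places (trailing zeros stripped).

Answer: (0, 0)
(11, 0)
(2.955, -7.502)
(3.722, 3.471)

Derivation:
Executing turtle program step by step:
Start: pos=(0,0), heading=0, pen down
REPEAT 3 [
  -- iteration 1/3 --
  FD 11: (0,0) -> (11,0) [heading=0, draw]
  LT 88: heading 0 -> 88
  LT 135: heading 88 -> 223
  -- iteration 2/3 --
  FD 11: (11,0) -> (2.955,-7.502) [heading=223, draw]
  LT 88: heading 223 -> 311
  LT 135: heading 311 -> 86
  -- iteration 3/3 --
  FD 11: (2.955,-7.502) -> (3.722,3.471) [heading=86, draw]
  LT 88: heading 86 -> 174
  LT 135: heading 174 -> 309
]
Final: pos=(3.722,3.471), heading=309, 3 segment(s) drawn
Waypoints (4 total):
(0, 0)
(11, 0)
(2.955, -7.502)
(3.722, 3.471)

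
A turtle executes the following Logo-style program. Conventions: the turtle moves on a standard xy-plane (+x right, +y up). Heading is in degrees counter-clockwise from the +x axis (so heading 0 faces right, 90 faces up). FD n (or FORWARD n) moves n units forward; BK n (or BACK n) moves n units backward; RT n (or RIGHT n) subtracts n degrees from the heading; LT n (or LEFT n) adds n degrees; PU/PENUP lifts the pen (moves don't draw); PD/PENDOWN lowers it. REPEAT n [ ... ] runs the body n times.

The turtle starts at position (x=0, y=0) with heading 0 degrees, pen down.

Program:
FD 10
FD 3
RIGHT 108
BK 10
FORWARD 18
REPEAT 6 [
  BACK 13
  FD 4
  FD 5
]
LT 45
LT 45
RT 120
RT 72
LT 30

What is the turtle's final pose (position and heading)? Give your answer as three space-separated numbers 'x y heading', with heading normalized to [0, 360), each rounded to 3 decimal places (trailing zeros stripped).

Executing turtle program step by step:
Start: pos=(0,0), heading=0, pen down
FD 10: (0,0) -> (10,0) [heading=0, draw]
FD 3: (10,0) -> (13,0) [heading=0, draw]
RT 108: heading 0 -> 252
BK 10: (13,0) -> (16.09,9.511) [heading=252, draw]
FD 18: (16.09,9.511) -> (10.528,-7.608) [heading=252, draw]
REPEAT 6 [
  -- iteration 1/6 --
  BK 13: (10.528,-7.608) -> (14.545,4.755) [heading=252, draw]
  FD 4: (14.545,4.755) -> (13.309,0.951) [heading=252, draw]
  FD 5: (13.309,0.951) -> (11.764,-3.804) [heading=252, draw]
  -- iteration 2/6 --
  BK 13: (11.764,-3.804) -> (15.781,8.56) [heading=252, draw]
  FD 4: (15.781,8.56) -> (14.545,4.755) [heading=252, draw]
  FD 5: (14.545,4.755) -> (13,0) [heading=252, draw]
  -- iteration 3/6 --
  BK 13: (13,0) -> (17.017,12.364) [heading=252, draw]
  FD 4: (17.017,12.364) -> (15.781,8.56) [heading=252, draw]
  FD 5: (15.781,8.56) -> (14.236,3.804) [heading=252, draw]
  -- iteration 4/6 --
  BK 13: (14.236,3.804) -> (18.253,16.168) [heading=252, draw]
  FD 4: (18.253,16.168) -> (17.017,12.364) [heading=252, draw]
  FD 5: (17.017,12.364) -> (15.472,7.608) [heading=252, draw]
  -- iteration 5/6 --
  BK 13: (15.472,7.608) -> (19.489,19.972) [heading=252, draw]
  FD 4: (19.489,19.972) -> (18.253,16.168) [heading=252, draw]
  FD 5: (18.253,16.168) -> (16.708,11.413) [heading=252, draw]
  -- iteration 6/6 --
  BK 13: (16.708,11.413) -> (20.725,23.776) [heading=252, draw]
  FD 4: (20.725,23.776) -> (19.489,19.972) [heading=252, draw]
  FD 5: (19.489,19.972) -> (17.944,15.217) [heading=252, draw]
]
LT 45: heading 252 -> 297
LT 45: heading 297 -> 342
RT 120: heading 342 -> 222
RT 72: heading 222 -> 150
LT 30: heading 150 -> 180
Final: pos=(17.944,15.217), heading=180, 22 segment(s) drawn

Answer: 17.944 15.217 180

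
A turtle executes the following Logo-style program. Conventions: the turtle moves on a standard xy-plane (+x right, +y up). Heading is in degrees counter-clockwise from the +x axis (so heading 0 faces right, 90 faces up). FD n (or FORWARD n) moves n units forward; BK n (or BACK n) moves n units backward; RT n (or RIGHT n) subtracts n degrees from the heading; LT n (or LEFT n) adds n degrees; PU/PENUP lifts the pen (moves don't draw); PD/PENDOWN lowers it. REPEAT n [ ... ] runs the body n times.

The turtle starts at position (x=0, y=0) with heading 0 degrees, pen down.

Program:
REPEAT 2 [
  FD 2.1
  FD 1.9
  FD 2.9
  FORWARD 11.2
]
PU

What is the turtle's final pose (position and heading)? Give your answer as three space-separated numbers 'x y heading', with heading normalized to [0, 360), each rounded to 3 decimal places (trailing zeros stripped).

Answer: 36.2 0 0

Derivation:
Executing turtle program step by step:
Start: pos=(0,0), heading=0, pen down
REPEAT 2 [
  -- iteration 1/2 --
  FD 2.1: (0,0) -> (2.1,0) [heading=0, draw]
  FD 1.9: (2.1,0) -> (4,0) [heading=0, draw]
  FD 2.9: (4,0) -> (6.9,0) [heading=0, draw]
  FD 11.2: (6.9,0) -> (18.1,0) [heading=0, draw]
  -- iteration 2/2 --
  FD 2.1: (18.1,0) -> (20.2,0) [heading=0, draw]
  FD 1.9: (20.2,0) -> (22.1,0) [heading=0, draw]
  FD 2.9: (22.1,0) -> (25,0) [heading=0, draw]
  FD 11.2: (25,0) -> (36.2,0) [heading=0, draw]
]
PU: pen up
Final: pos=(36.2,0), heading=0, 8 segment(s) drawn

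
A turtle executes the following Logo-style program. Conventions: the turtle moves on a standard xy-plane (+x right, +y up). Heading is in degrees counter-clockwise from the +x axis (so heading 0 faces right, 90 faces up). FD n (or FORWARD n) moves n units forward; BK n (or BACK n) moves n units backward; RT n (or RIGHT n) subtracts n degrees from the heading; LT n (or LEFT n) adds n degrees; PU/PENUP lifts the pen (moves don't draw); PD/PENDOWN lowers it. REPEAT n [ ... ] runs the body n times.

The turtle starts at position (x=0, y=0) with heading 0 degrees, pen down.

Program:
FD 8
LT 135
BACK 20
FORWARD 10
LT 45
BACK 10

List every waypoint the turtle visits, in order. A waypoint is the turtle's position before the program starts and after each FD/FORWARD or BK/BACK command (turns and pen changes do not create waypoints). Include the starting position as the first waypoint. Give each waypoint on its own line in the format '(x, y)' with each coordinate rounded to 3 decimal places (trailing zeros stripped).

Executing turtle program step by step:
Start: pos=(0,0), heading=0, pen down
FD 8: (0,0) -> (8,0) [heading=0, draw]
LT 135: heading 0 -> 135
BK 20: (8,0) -> (22.142,-14.142) [heading=135, draw]
FD 10: (22.142,-14.142) -> (15.071,-7.071) [heading=135, draw]
LT 45: heading 135 -> 180
BK 10: (15.071,-7.071) -> (25.071,-7.071) [heading=180, draw]
Final: pos=(25.071,-7.071), heading=180, 4 segment(s) drawn
Waypoints (5 total):
(0, 0)
(8, 0)
(22.142, -14.142)
(15.071, -7.071)
(25.071, -7.071)

Answer: (0, 0)
(8, 0)
(22.142, -14.142)
(15.071, -7.071)
(25.071, -7.071)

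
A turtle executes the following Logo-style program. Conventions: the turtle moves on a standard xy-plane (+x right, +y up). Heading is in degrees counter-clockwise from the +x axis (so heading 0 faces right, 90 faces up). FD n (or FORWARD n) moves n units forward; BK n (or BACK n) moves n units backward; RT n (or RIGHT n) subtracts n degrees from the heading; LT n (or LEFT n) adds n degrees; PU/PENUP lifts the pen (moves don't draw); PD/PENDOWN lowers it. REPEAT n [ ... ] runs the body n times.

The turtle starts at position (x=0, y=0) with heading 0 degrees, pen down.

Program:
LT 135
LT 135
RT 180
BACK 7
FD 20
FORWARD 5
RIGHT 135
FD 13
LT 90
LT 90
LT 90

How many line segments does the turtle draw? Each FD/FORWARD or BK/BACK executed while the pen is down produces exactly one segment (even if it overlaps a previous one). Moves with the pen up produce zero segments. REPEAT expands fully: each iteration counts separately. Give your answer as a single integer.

Answer: 4

Derivation:
Executing turtle program step by step:
Start: pos=(0,0), heading=0, pen down
LT 135: heading 0 -> 135
LT 135: heading 135 -> 270
RT 180: heading 270 -> 90
BK 7: (0,0) -> (0,-7) [heading=90, draw]
FD 20: (0,-7) -> (0,13) [heading=90, draw]
FD 5: (0,13) -> (0,18) [heading=90, draw]
RT 135: heading 90 -> 315
FD 13: (0,18) -> (9.192,8.808) [heading=315, draw]
LT 90: heading 315 -> 45
LT 90: heading 45 -> 135
LT 90: heading 135 -> 225
Final: pos=(9.192,8.808), heading=225, 4 segment(s) drawn
Segments drawn: 4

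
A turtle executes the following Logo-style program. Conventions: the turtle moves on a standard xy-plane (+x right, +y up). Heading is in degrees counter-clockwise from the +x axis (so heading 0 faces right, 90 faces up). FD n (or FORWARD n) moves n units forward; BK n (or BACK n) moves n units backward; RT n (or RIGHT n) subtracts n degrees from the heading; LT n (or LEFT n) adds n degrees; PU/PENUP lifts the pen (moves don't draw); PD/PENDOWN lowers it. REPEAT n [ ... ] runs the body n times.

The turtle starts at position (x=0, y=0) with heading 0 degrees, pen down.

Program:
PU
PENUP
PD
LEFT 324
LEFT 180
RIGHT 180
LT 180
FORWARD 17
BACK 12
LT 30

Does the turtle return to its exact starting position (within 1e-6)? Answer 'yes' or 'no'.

Executing turtle program step by step:
Start: pos=(0,0), heading=0, pen down
PU: pen up
PU: pen up
PD: pen down
LT 324: heading 0 -> 324
LT 180: heading 324 -> 144
RT 180: heading 144 -> 324
LT 180: heading 324 -> 144
FD 17: (0,0) -> (-13.753,9.992) [heading=144, draw]
BK 12: (-13.753,9.992) -> (-4.045,2.939) [heading=144, draw]
LT 30: heading 144 -> 174
Final: pos=(-4.045,2.939), heading=174, 2 segment(s) drawn

Start position: (0, 0)
Final position: (-4.045, 2.939)
Distance = 5; >= 1e-6 -> NOT closed

Answer: no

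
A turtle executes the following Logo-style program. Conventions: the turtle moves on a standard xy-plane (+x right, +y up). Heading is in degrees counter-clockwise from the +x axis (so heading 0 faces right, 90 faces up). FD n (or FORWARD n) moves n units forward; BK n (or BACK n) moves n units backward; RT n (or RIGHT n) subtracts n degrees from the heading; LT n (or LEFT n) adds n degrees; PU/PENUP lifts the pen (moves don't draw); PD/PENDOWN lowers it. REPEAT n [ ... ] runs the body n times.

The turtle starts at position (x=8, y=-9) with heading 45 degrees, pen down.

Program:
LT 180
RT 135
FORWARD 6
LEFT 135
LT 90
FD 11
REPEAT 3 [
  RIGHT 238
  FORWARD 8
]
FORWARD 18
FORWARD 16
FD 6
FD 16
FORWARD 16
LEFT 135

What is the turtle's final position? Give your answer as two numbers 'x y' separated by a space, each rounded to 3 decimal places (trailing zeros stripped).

Answer: 72.185 -55.933

Derivation:
Executing turtle program step by step:
Start: pos=(8,-9), heading=45, pen down
LT 180: heading 45 -> 225
RT 135: heading 225 -> 90
FD 6: (8,-9) -> (8,-3) [heading=90, draw]
LT 135: heading 90 -> 225
LT 90: heading 225 -> 315
FD 11: (8,-3) -> (15.778,-10.778) [heading=315, draw]
REPEAT 3 [
  -- iteration 1/3 --
  RT 238: heading 315 -> 77
  FD 8: (15.778,-10.778) -> (17.578,-2.983) [heading=77, draw]
  -- iteration 2/3 --
  RT 238: heading 77 -> 199
  FD 8: (17.578,-2.983) -> (10.014,-5.588) [heading=199, draw]
  -- iteration 3/3 --
  RT 238: heading 199 -> 321
  FD 8: (10.014,-5.588) -> (16.231,-10.622) [heading=321, draw]
]
FD 18: (16.231,-10.622) -> (30.219,-21.95) [heading=321, draw]
FD 16: (30.219,-21.95) -> (42.654,-32.019) [heading=321, draw]
FD 6: (42.654,-32.019) -> (47.317,-35.795) [heading=321, draw]
FD 16: (47.317,-35.795) -> (59.751,-45.864) [heading=321, draw]
FD 16: (59.751,-45.864) -> (72.185,-55.933) [heading=321, draw]
LT 135: heading 321 -> 96
Final: pos=(72.185,-55.933), heading=96, 10 segment(s) drawn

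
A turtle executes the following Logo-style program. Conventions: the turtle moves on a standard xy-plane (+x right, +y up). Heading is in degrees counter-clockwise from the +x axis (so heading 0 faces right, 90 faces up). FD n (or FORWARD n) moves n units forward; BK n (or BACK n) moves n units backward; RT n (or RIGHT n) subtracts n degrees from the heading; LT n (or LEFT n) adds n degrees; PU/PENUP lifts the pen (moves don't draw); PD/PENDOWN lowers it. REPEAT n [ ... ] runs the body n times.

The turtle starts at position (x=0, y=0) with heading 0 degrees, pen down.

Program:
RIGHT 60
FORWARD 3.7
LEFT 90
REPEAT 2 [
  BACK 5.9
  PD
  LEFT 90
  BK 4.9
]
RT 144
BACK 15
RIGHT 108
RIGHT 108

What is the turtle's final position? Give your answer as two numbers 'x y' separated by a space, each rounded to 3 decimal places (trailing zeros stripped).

Answer: 0.283 -26.761

Derivation:
Executing turtle program step by step:
Start: pos=(0,0), heading=0, pen down
RT 60: heading 0 -> 300
FD 3.7: (0,0) -> (1.85,-3.204) [heading=300, draw]
LT 90: heading 300 -> 30
REPEAT 2 [
  -- iteration 1/2 --
  BK 5.9: (1.85,-3.204) -> (-3.26,-6.154) [heading=30, draw]
  PD: pen down
  LT 90: heading 30 -> 120
  BK 4.9: (-3.26,-6.154) -> (-0.81,-10.398) [heading=120, draw]
  -- iteration 2/2 --
  BK 5.9: (-0.81,-10.398) -> (2.14,-15.507) [heading=120, draw]
  PD: pen down
  LT 90: heading 120 -> 210
  BK 4.9: (2.14,-15.507) -> (6.384,-13.057) [heading=210, draw]
]
RT 144: heading 210 -> 66
BK 15: (6.384,-13.057) -> (0.283,-26.761) [heading=66, draw]
RT 108: heading 66 -> 318
RT 108: heading 318 -> 210
Final: pos=(0.283,-26.761), heading=210, 6 segment(s) drawn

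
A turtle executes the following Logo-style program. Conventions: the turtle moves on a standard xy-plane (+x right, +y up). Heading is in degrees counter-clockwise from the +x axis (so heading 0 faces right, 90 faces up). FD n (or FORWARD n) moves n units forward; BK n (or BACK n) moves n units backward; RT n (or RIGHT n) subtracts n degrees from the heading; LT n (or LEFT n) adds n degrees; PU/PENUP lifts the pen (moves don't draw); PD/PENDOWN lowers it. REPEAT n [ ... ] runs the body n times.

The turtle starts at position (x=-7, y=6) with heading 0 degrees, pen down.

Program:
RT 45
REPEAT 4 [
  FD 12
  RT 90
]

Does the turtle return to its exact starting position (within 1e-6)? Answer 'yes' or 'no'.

Executing turtle program step by step:
Start: pos=(-7,6), heading=0, pen down
RT 45: heading 0 -> 315
REPEAT 4 [
  -- iteration 1/4 --
  FD 12: (-7,6) -> (1.485,-2.485) [heading=315, draw]
  RT 90: heading 315 -> 225
  -- iteration 2/4 --
  FD 12: (1.485,-2.485) -> (-7,-10.971) [heading=225, draw]
  RT 90: heading 225 -> 135
  -- iteration 3/4 --
  FD 12: (-7,-10.971) -> (-15.485,-2.485) [heading=135, draw]
  RT 90: heading 135 -> 45
  -- iteration 4/4 --
  FD 12: (-15.485,-2.485) -> (-7,6) [heading=45, draw]
  RT 90: heading 45 -> 315
]
Final: pos=(-7,6), heading=315, 4 segment(s) drawn

Start position: (-7, 6)
Final position: (-7, 6)
Distance = 0; < 1e-6 -> CLOSED

Answer: yes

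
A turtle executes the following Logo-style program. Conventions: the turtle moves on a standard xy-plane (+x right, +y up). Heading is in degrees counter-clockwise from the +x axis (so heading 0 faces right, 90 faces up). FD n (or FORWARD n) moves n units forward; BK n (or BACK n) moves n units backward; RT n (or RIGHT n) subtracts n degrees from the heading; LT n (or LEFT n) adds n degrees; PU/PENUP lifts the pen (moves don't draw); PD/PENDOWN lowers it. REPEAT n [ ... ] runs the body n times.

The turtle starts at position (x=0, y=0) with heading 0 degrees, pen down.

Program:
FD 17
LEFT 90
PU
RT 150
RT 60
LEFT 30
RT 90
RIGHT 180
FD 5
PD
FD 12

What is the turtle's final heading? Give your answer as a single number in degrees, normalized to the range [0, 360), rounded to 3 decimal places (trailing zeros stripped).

Executing turtle program step by step:
Start: pos=(0,0), heading=0, pen down
FD 17: (0,0) -> (17,0) [heading=0, draw]
LT 90: heading 0 -> 90
PU: pen up
RT 150: heading 90 -> 300
RT 60: heading 300 -> 240
LT 30: heading 240 -> 270
RT 90: heading 270 -> 180
RT 180: heading 180 -> 0
FD 5: (17,0) -> (22,0) [heading=0, move]
PD: pen down
FD 12: (22,0) -> (34,0) [heading=0, draw]
Final: pos=(34,0), heading=0, 2 segment(s) drawn

Answer: 0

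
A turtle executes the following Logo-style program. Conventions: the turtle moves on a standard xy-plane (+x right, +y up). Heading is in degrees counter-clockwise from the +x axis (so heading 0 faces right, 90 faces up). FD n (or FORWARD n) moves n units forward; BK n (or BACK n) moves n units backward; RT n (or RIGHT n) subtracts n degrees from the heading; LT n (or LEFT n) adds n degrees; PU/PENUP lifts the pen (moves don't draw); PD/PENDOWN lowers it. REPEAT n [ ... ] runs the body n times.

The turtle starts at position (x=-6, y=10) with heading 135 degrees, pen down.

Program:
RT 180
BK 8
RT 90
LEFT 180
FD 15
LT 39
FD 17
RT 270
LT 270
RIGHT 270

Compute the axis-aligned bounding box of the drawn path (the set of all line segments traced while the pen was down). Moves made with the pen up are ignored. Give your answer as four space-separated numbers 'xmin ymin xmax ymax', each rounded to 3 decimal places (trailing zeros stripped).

Answer: -11.657 10 0.727 43.17

Derivation:
Executing turtle program step by step:
Start: pos=(-6,10), heading=135, pen down
RT 180: heading 135 -> 315
BK 8: (-6,10) -> (-11.657,15.657) [heading=315, draw]
RT 90: heading 315 -> 225
LT 180: heading 225 -> 45
FD 15: (-11.657,15.657) -> (-1.05,26.263) [heading=45, draw]
LT 39: heading 45 -> 84
FD 17: (-1.05,26.263) -> (0.727,43.17) [heading=84, draw]
RT 270: heading 84 -> 174
LT 270: heading 174 -> 84
RT 270: heading 84 -> 174
Final: pos=(0.727,43.17), heading=174, 3 segment(s) drawn

Segment endpoints: x in {-11.657, -6, -1.05, 0.727}, y in {10, 15.657, 26.263, 43.17}
xmin=-11.657, ymin=10, xmax=0.727, ymax=43.17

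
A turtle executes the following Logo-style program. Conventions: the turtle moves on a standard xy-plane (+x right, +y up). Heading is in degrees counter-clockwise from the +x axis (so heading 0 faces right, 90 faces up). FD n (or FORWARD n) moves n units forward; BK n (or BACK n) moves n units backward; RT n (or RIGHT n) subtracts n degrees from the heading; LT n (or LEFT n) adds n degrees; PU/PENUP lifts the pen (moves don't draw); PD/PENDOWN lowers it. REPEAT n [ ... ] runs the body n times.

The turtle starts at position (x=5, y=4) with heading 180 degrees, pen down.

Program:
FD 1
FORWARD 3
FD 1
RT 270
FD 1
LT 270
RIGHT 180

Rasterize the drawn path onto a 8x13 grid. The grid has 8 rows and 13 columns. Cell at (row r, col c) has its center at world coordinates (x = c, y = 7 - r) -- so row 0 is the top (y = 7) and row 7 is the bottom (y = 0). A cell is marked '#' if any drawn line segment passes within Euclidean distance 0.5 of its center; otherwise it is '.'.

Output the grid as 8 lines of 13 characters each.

Answer: .............
.............
.............
######.......
#............
.............
.............
.............

Derivation:
Segment 0: (5,4) -> (4,4)
Segment 1: (4,4) -> (1,4)
Segment 2: (1,4) -> (0,4)
Segment 3: (0,4) -> (0,3)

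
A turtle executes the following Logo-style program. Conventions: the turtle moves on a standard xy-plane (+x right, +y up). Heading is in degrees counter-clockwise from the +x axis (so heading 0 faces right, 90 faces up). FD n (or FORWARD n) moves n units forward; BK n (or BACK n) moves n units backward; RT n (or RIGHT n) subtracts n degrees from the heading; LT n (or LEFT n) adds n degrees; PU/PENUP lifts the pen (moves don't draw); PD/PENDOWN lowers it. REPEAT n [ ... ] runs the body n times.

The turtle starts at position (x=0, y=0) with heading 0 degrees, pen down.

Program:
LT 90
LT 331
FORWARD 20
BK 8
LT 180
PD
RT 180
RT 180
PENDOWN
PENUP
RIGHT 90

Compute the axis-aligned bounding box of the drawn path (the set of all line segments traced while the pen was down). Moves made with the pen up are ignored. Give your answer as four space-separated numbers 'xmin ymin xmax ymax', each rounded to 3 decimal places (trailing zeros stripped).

Executing turtle program step by step:
Start: pos=(0,0), heading=0, pen down
LT 90: heading 0 -> 90
LT 331: heading 90 -> 61
FD 20: (0,0) -> (9.696,17.492) [heading=61, draw]
BK 8: (9.696,17.492) -> (5.818,10.495) [heading=61, draw]
LT 180: heading 61 -> 241
PD: pen down
RT 180: heading 241 -> 61
RT 180: heading 61 -> 241
PD: pen down
PU: pen up
RT 90: heading 241 -> 151
Final: pos=(5.818,10.495), heading=151, 2 segment(s) drawn

Segment endpoints: x in {0, 5.818, 9.696}, y in {0, 10.495, 17.492}
xmin=0, ymin=0, xmax=9.696, ymax=17.492

Answer: 0 0 9.696 17.492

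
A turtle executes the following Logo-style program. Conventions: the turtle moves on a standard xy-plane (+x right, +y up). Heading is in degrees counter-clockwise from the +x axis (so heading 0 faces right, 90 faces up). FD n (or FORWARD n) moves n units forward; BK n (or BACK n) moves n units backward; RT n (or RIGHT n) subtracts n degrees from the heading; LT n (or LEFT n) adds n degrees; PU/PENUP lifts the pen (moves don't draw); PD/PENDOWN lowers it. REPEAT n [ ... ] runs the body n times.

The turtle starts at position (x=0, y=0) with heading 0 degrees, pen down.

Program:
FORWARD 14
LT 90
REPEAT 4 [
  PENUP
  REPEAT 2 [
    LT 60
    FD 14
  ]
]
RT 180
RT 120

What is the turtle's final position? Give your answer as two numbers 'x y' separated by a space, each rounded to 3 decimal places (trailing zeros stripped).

Executing turtle program step by step:
Start: pos=(0,0), heading=0, pen down
FD 14: (0,0) -> (14,0) [heading=0, draw]
LT 90: heading 0 -> 90
REPEAT 4 [
  -- iteration 1/4 --
  PU: pen up
  REPEAT 2 [
    -- iteration 1/2 --
    LT 60: heading 90 -> 150
    FD 14: (14,0) -> (1.876,7) [heading=150, move]
    -- iteration 2/2 --
    LT 60: heading 150 -> 210
    FD 14: (1.876,7) -> (-10.249,0) [heading=210, move]
  ]
  -- iteration 2/4 --
  PU: pen up
  REPEAT 2 [
    -- iteration 1/2 --
    LT 60: heading 210 -> 270
    FD 14: (-10.249,0) -> (-10.249,-14) [heading=270, move]
    -- iteration 2/2 --
    LT 60: heading 270 -> 330
    FD 14: (-10.249,-14) -> (1.876,-21) [heading=330, move]
  ]
  -- iteration 3/4 --
  PU: pen up
  REPEAT 2 [
    -- iteration 1/2 --
    LT 60: heading 330 -> 30
    FD 14: (1.876,-21) -> (14,-14) [heading=30, move]
    -- iteration 2/2 --
    LT 60: heading 30 -> 90
    FD 14: (14,-14) -> (14,0) [heading=90, move]
  ]
  -- iteration 4/4 --
  PU: pen up
  REPEAT 2 [
    -- iteration 1/2 --
    LT 60: heading 90 -> 150
    FD 14: (14,0) -> (1.876,7) [heading=150, move]
    -- iteration 2/2 --
    LT 60: heading 150 -> 210
    FD 14: (1.876,7) -> (-10.249,0) [heading=210, move]
  ]
]
RT 180: heading 210 -> 30
RT 120: heading 30 -> 270
Final: pos=(-10.249,0), heading=270, 1 segment(s) drawn

Answer: -10.249 0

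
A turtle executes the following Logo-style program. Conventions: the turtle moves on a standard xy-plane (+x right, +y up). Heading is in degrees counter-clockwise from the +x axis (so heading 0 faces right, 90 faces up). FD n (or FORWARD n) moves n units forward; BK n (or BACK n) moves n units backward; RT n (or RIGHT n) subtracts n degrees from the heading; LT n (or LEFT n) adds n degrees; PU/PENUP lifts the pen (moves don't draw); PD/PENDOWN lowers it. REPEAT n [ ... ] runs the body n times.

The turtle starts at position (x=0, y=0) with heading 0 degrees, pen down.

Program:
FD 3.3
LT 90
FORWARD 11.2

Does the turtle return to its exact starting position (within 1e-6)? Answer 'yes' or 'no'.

Answer: no

Derivation:
Executing turtle program step by step:
Start: pos=(0,0), heading=0, pen down
FD 3.3: (0,0) -> (3.3,0) [heading=0, draw]
LT 90: heading 0 -> 90
FD 11.2: (3.3,0) -> (3.3,11.2) [heading=90, draw]
Final: pos=(3.3,11.2), heading=90, 2 segment(s) drawn

Start position: (0, 0)
Final position: (3.3, 11.2)
Distance = 11.676; >= 1e-6 -> NOT closed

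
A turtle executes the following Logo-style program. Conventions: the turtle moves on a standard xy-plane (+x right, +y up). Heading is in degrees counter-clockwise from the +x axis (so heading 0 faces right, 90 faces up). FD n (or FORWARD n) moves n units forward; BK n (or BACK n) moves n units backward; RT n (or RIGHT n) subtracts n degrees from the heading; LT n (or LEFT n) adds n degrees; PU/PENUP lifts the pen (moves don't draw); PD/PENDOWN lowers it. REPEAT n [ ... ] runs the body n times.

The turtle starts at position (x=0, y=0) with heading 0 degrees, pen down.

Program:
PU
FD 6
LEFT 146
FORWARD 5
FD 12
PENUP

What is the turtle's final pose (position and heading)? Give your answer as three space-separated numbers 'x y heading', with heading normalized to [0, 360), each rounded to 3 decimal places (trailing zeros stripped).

Answer: -8.094 9.506 146

Derivation:
Executing turtle program step by step:
Start: pos=(0,0), heading=0, pen down
PU: pen up
FD 6: (0,0) -> (6,0) [heading=0, move]
LT 146: heading 0 -> 146
FD 5: (6,0) -> (1.855,2.796) [heading=146, move]
FD 12: (1.855,2.796) -> (-8.094,9.506) [heading=146, move]
PU: pen up
Final: pos=(-8.094,9.506), heading=146, 0 segment(s) drawn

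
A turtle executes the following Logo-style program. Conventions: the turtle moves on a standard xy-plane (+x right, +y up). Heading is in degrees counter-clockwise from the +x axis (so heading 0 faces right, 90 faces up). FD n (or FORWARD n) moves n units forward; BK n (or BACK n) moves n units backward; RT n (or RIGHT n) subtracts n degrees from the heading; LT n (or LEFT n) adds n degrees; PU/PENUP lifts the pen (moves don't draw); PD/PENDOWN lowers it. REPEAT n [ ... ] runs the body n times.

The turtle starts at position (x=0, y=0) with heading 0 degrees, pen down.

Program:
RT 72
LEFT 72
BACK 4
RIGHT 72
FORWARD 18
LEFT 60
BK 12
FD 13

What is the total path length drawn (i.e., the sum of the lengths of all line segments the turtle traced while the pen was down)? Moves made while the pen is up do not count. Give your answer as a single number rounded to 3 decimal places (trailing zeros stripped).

Executing turtle program step by step:
Start: pos=(0,0), heading=0, pen down
RT 72: heading 0 -> 288
LT 72: heading 288 -> 0
BK 4: (0,0) -> (-4,0) [heading=0, draw]
RT 72: heading 0 -> 288
FD 18: (-4,0) -> (1.562,-17.119) [heading=288, draw]
LT 60: heading 288 -> 348
BK 12: (1.562,-17.119) -> (-10.175,-14.624) [heading=348, draw]
FD 13: (-10.175,-14.624) -> (2.54,-17.327) [heading=348, draw]
Final: pos=(2.54,-17.327), heading=348, 4 segment(s) drawn

Segment lengths:
  seg 1: (0,0) -> (-4,0), length = 4
  seg 2: (-4,0) -> (1.562,-17.119), length = 18
  seg 3: (1.562,-17.119) -> (-10.175,-14.624), length = 12
  seg 4: (-10.175,-14.624) -> (2.54,-17.327), length = 13
Total = 47

Answer: 47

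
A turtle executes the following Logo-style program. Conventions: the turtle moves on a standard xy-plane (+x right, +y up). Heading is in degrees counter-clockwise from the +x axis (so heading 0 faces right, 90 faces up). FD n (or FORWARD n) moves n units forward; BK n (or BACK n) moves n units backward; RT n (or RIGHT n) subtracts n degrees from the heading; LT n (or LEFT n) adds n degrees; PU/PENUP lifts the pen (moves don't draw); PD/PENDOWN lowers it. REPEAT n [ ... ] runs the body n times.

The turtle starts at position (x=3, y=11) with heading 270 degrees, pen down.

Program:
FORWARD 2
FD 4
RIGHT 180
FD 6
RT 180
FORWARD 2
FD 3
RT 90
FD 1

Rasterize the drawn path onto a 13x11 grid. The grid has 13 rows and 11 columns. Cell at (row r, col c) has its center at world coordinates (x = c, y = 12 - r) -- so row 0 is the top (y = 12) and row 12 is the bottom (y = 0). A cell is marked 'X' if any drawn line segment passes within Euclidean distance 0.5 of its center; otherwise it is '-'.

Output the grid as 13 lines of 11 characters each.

Answer: -----------
---X-------
---X-------
---X-------
---X-------
---X-------
--XX-------
---X-------
-----------
-----------
-----------
-----------
-----------

Derivation:
Segment 0: (3,11) -> (3,9)
Segment 1: (3,9) -> (3,5)
Segment 2: (3,5) -> (3,11)
Segment 3: (3,11) -> (3,9)
Segment 4: (3,9) -> (3,6)
Segment 5: (3,6) -> (2,6)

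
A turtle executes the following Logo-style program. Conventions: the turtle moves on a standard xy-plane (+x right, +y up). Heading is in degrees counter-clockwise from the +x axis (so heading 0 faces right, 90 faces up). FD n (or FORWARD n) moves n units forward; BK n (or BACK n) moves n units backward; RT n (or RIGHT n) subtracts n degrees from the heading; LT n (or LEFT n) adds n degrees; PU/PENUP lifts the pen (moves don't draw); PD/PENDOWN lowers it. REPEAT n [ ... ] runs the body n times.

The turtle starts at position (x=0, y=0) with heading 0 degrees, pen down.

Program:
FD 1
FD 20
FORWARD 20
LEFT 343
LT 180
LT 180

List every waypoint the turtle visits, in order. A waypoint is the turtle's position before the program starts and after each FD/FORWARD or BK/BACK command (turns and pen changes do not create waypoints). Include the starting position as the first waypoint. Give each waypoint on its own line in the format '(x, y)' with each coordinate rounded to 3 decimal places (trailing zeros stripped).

Answer: (0, 0)
(1, 0)
(21, 0)
(41, 0)

Derivation:
Executing turtle program step by step:
Start: pos=(0,0), heading=0, pen down
FD 1: (0,0) -> (1,0) [heading=0, draw]
FD 20: (1,0) -> (21,0) [heading=0, draw]
FD 20: (21,0) -> (41,0) [heading=0, draw]
LT 343: heading 0 -> 343
LT 180: heading 343 -> 163
LT 180: heading 163 -> 343
Final: pos=(41,0), heading=343, 3 segment(s) drawn
Waypoints (4 total):
(0, 0)
(1, 0)
(21, 0)
(41, 0)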